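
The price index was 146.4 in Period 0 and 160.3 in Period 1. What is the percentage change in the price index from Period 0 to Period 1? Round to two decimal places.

9.49%

Change = (160.3 − 146.4) / 146.4 × 100
       = 13.9 / 146.4 × 100 = 9.4945%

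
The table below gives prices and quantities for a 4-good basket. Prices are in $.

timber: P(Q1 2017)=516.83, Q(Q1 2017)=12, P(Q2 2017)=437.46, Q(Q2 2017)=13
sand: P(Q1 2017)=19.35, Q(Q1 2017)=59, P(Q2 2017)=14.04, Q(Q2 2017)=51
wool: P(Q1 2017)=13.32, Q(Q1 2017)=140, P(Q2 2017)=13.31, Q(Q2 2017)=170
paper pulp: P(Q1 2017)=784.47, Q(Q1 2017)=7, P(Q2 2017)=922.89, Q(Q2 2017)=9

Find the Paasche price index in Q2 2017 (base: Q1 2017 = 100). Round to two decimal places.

99.66

Paasche price index uses current-period quantities as weights.
ΣP(Q2 2017)·Q(Q2 2017) = 437.46×13 + 14.04×51 + 13.31×170 + 922.89×9 = 5686.98 + 716.04 + 2262.7 + 8306.01 = 16971.73
ΣP(Q1 2017)·Q(Q2 2017) = 516.83×13 + 19.35×51 + 13.32×170 + 784.47×9 = 6718.79 + 986.85 + 2264.4 + 7060.23 = 17030.27
Index = 16971.73 / 17030.27 × 100 = 99.6563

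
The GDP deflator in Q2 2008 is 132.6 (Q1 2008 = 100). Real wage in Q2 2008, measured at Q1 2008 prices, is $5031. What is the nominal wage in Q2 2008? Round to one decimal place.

6671.1

Nominal = Real × (Index/100) = 5031 × (132.6/100)
        = 5031 × 1.326 = 6671.1060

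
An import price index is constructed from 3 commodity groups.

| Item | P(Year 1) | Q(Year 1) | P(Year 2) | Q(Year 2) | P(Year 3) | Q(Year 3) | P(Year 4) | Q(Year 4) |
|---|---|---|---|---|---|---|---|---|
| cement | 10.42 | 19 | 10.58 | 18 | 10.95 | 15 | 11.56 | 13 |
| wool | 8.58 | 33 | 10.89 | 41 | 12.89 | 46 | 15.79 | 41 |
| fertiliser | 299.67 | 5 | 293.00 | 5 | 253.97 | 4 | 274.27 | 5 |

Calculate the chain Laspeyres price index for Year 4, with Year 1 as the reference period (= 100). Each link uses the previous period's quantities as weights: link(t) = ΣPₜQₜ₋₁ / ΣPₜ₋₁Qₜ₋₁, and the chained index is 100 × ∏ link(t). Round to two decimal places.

Link Year 1→Year 2:
ΣP(Year 2)Q(Year 1) = 10.58×19 + 10.89×33 + 293.00×5 = 201.02 + 359.37 + 1465 = 2025.39
ΣP(Year 1)Q(Year 1) = 10.42×19 + 8.58×33 + 299.67×5 = 197.98 + 283.14 + 1498.35 = 1979.47
link = 2025.39/1979.47 = 1.023198
Link Year 2→Year 3:
ΣP(Year 3)Q(Year 2) = 10.95×18 + 12.89×41 + 253.97×5 = 197.1 + 528.49 + 1269.85 = 1995.44
ΣP(Year 2)Q(Year 2) = 10.58×18 + 10.89×41 + 293.00×5 = 190.44 + 446.49 + 1465 = 2101.93
link = 1995.44/2101.93 = 0.949337
Link Year 3→Year 4:
ΣP(Year 4)Q(Year 3) = 11.56×15 + 15.79×46 + 274.27×4 = 173.4 + 726.34 + 1097.08 = 1996.82
ΣP(Year 3)Q(Year 3) = 10.95×15 + 12.89×46 + 253.97×4 = 164.25 + 592.94 + 1015.88 = 1773.07
link = 1996.82/1773.07 = 1.126194
Chained index = 100 × 1.023198 × 0.949337 × 1.126194 = 109.3939

109.39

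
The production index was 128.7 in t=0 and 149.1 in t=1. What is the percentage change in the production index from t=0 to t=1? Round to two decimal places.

Change = (149.1 − 128.7) / 128.7 × 100
       = 20.4 / 128.7 × 100 = 15.8508%

15.85%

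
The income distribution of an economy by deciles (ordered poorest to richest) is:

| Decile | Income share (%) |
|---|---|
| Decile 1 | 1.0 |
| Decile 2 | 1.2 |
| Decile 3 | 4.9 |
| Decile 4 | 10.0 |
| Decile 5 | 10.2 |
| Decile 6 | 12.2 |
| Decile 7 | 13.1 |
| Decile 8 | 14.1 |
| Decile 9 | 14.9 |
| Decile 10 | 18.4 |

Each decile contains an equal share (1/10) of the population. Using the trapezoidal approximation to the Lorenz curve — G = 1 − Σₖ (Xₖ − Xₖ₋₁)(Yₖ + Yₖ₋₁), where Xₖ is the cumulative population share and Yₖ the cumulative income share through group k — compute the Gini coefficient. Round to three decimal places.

Cumulative income shares Yₖ: 0.0100, 0.0220, 0.0710, 0.1710, 0.2730, 0.3950, 0.5260, 0.6670, 0.8160, 1.0000
Σ (Xₖ−Xₖ₋₁)(Yₖ+Yₖ₋₁) = (1/10)(0.0100+0.0000) + (1/10)(0.0220+0.0100) + (1/10)(0.0710+0.0220) + (1/10)(0.1710+0.0710) + (1/10)(0.2730+0.1710) + (1/10)(0.3950+0.2730) + (1/10)(0.5260+0.3950) + (1/10)(0.6670+0.5260) + (1/10)(0.8160+0.6670) + (1/10)(1.0000+0.8160)
  = 0.0010 + 0.0032 + 0.0093 + 0.0242 + 0.0444 + 0.0668 + 0.0921 + 0.1193 + 0.1483 + 0.1816 = 0.6902
G = 1 − 0.6902 = 0.3098

0.310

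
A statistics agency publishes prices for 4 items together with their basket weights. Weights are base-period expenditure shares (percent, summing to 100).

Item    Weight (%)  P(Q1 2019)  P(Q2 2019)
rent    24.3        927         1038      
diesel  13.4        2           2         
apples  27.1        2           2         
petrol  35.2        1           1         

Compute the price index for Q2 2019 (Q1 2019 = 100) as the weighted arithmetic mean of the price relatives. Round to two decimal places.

rent: 24.3 × (1038/927) = 24.3 × 1.119741 = 27.2097
diesel: 13.4 × (2/2) = 13.4 × 1.000000 = 13.4000
apples: 27.1 × (2/2) = 27.1 × 1.000000 = 27.1000
petrol: 35.2 × (1/1) = 35.2 × 1.000000 = 35.2000
Index = Σ wᵢ·(p₁ᵢ/p₀ᵢ) = 27.2097 + 13.4000 + 27.1000 + 35.2000 = 102.9097

102.91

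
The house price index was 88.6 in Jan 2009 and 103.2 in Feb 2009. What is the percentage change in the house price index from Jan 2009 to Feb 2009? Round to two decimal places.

Change = (103.2 − 88.6) / 88.6 × 100
       = 14.6 / 88.6 × 100 = 16.4786%

16.48%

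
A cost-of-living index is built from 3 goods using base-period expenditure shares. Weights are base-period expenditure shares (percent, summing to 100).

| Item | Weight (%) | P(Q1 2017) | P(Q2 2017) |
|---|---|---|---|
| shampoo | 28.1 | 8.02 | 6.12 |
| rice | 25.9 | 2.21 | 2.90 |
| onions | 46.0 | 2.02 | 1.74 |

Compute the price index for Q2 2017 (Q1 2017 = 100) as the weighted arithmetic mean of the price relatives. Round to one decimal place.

shampoo: 28.1 × (6.12/8.02) = 28.1 × 0.763092 = 21.4429
rice: 25.9 × (2.90/2.21) = 25.9 × 1.312217 = 33.9864
onions: 46.0 × (1.74/2.02) = 46.0 × 0.861386 = 39.6238
Index = Σ wᵢ·(p₁ᵢ/p₀ᵢ) = 21.4429 + 33.9864 + 39.6238 = 95.0531

95.1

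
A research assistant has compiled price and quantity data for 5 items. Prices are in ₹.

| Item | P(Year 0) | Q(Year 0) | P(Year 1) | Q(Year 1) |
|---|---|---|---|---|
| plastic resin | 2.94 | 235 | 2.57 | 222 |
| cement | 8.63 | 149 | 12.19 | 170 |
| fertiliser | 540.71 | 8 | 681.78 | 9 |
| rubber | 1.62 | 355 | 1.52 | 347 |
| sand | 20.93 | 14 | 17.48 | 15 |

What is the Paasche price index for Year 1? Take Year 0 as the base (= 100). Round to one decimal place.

121.7

Paasche price index uses current-period quantities as weights.
ΣP(Year 1)·Q(Year 1) = 2.57×222 + 12.19×170 + 681.78×9 + 1.52×347 + 17.48×15 = 570.54 + 2072.3 + 6136.02 + 527.44 + 262.2 = 9568.5
ΣP(Year 0)·Q(Year 1) = 2.94×222 + 8.63×170 + 540.71×9 + 1.62×347 + 20.93×15 = 652.68 + 1467.1 + 4866.39 + 562.14 + 313.95 = 7862.26
Index = 9568.5 / 7862.26 × 100 = 121.7016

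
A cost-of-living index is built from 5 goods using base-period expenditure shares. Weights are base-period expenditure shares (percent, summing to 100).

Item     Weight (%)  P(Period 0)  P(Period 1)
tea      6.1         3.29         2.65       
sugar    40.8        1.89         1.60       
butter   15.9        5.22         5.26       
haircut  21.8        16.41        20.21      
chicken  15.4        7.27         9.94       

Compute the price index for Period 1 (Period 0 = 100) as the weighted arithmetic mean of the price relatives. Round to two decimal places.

103.38

tea: 6.1 × (2.65/3.29) = 6.1 × 0.805471 = 4.9134
sugar: 40.8 × (1.60/1.89) = 40.8 × 0.846561 = 34.5397
butter: 15.9 × (5.26/5.22) = 15.9 × 1.007663 = 16.0218
haircut: 21.8 × (20.21/16.41) = 21.8 × 1.231566 = 26.8481
chicken: 15.4 × (9.94/7.27) = 15.4 × 1.367263 = 21.0558
Index = Σ wᵢ·(p₁ᵢ/p₀ᵢ) = 4.9134 + 34.5397 + 16.0218 + 26.8481 + 21.0558 = 103.3789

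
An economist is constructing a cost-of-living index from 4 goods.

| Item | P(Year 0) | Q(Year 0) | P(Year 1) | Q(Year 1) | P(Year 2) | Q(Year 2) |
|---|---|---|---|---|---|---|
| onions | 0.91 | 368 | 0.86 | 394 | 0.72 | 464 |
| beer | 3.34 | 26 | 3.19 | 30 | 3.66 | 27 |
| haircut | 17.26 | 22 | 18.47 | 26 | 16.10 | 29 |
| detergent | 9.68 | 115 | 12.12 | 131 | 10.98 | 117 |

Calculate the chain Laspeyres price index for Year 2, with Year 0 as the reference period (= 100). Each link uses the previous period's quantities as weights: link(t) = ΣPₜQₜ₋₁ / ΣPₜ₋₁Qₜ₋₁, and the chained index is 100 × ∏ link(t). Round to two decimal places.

Link Year 0→Year 1:
ΣP(Year 1)Q(Year 0) = 0.86×368 + 3.19×26 + 18.47×22 + 12.12×115 = 316.48 + 82.94 + 406.34 + 1393.8 = 2199.56
ΣP(Year 0)Q(Year 0) = 0.91×368 + 3.34×26 + 17.26×22 + 9.68×115 = 334.88 + 86.84 + 379.72 + 1113.2 = 1914.64
link = 2199.56/1914.64 = 1.148811
Link Year 1→Year 2:
ΣP(Year 2)Q(Year 1) = 0.72×394 + 3.66×30 + 16.10×26 + 10.98×131 = 283.68 + 109.8 + 418.6 + 1438.38 = 2250.46
ΣP(Year 1)Q(Year 1) = 0.86×394 + 3.19×30 + 18.47×26 + 12.12×131 = 338.84 + 95.7 + 480.22 + 1587.72 = 2502.48
link = 2250.46/2502.48 = 0.899292
Chained index = 100 × 1.148811 × 0.899292 = 103.3117

103.31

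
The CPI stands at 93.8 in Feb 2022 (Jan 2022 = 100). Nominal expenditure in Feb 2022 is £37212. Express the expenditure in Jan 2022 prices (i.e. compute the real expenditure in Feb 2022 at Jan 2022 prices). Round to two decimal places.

39671.64

Real = Nominal ÷ (Index/100) = 37212 ÷ (93.8/100)
     = 37212 ÷ 0.938 = 39671.6418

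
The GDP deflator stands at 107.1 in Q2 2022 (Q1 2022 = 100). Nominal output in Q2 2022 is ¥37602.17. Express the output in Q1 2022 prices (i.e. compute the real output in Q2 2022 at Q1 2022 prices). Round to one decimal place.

Real = Nominal ÷ (Index/100) = 37602.17 ÷ (107.1/100)
     = 37602.17 ÷ 1.071 = 35109.4024

35109.4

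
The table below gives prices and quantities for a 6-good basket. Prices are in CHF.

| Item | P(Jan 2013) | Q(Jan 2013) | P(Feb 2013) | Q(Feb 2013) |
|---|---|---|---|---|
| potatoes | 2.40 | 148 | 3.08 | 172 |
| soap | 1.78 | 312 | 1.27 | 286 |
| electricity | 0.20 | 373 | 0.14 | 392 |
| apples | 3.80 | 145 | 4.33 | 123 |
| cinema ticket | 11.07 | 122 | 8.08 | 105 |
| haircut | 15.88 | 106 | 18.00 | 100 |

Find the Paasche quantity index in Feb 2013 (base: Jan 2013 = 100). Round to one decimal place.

93.3

Paasche quantity index uses current-period prices as weights.
ΣP(Feb 2013)·Q(Feb 2013) = 3.08×172 + 1.27×286 + 0.14×392 + 4.33×123 + 8.08×105 + 18.00×100 = 529.76 + 363.22 + 54.88 + 532.59 + 848.4 + 1800 = 4128.85
ΣP(Feb 2013)·Q(Jan 2013) = 3.08×148 + 1.27×312 + 0.14×373 + 4.33×145 + 8.08×122 + 18.00×106 = 455.84 + 396.24 + 52.22 + 627.85 + 985.76 + 1908 = 4425.91
Index = 4128.85 / 4425.91 × 100 = 93.2882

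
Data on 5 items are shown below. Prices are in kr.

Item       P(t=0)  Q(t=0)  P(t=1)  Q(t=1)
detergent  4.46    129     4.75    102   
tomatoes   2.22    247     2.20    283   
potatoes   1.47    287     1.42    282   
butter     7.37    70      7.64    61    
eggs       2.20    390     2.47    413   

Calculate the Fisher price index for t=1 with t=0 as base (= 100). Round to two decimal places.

Laspeyres component (base-period weights):
ΣP(t=1)Q(t=0) = 4.75×129 + 2.20×247 + 1.42×287 + 7.64×70 + 2.47×390 = 612.75 + 543.4 + 407.54 + 534.8 + 963.3 = 3061.79
ΣP(t=0)Q(t=0) = 4.46×129 + 2.22×247 + 1.47×287 + 7.37×70 + 2.20×390 = 575.34 + 548.34 + 421.89 + 515.9 + 858 = 2919.47
L = 3061.79 / 2919.47 × 100 = 104.8749
Paasche component (current-period weights):
ΣP(t=1)Q(t=1) = 4.75×102 + 2.20×283 + 1.42×282 + 7.64×61 + 2.47×413 = 484.5 + 622.6 + 400.44 + 466.04 + 1020.11 = 2993.69
ΣP(t=0)Q(t=1) = 4.46×102 + 2.22×283 + 1.47×282 + 7.37×61 + 2.20×413 = 454.92 + 628.26 + 414.54 + 449.57 + 908.6 = 2855.89
P = 2993.69 / 2855.89 × 100 = 104.8251
Fisher = √(L × P) = √(104.8749 × 104.8251) = 104.8500

104.85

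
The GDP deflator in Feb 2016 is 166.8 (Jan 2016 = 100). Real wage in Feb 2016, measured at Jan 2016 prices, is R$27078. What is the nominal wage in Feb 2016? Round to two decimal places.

45166.10

Nominal = Real × (Index/100) = 27078 × (166.8/100)
        = 27078 × 1.668 = 45166.1040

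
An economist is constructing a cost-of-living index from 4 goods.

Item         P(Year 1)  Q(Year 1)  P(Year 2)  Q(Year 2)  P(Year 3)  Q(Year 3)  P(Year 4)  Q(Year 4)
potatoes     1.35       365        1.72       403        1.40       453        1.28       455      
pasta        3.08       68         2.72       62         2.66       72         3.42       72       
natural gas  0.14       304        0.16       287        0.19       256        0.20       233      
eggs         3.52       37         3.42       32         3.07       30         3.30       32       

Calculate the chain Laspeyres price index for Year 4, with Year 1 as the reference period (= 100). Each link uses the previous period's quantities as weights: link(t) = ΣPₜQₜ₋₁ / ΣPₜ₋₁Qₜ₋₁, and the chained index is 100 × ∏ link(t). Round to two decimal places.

Link Year 1→Year 2:
ΣP(Year 2)Q(Year 1) = 1.72×365 + 2.72×68 + 0.16×304 + 3.42×37 = 627.8 + 184.96 + 48.64 + 126.54 = 987.94
ΣP(Year 1)Q(Year 1) = 1.35×365 + 3.08×68 + 0.14×304 + 3.52×37 = 492.75 + 209.44 + 42.56 + 130.24 = 874.99
link = 987.94/874.99 = 1.129087
Link Year 2→Year 3:
ΣP(Year 3)Q(Year 2) = 1.40×403 + 2.66×62 + 0.19×287 + 3.07×32 = 564.2 + 164.92 + 54.53 + 98.24 = 881.89
ΣP(Year 2)Q(Year 2) = 1.72×403 + 2.72×62 + 0.16×287 + 3.42×32 = 693.16 + 168.64 + 45.92 + 109.44 = 1017.16
link = 881.89/1017.16 = 0.867012
Link Year 3→Year 4:
ΣP(Year 4)Q(Year 3) = 1.28×453 + 3.42×72 + 0.20×256 + 3.30×30 = 579.84 + 246.24 + 51.2 + 99 = 976.28
ΣP(Year 3)Q(Year 3) = 1.40×453 + 2.66×72 + 0.19×256 + 3.07×30 = 634.2 + 191.52 + 48.64 + 92.1 = 966.46
link = 976.28/966.46 = 1.010161
Chained index = 100 × 1.129087 × 0.867012 × 1.010161 = 98.8879

98.89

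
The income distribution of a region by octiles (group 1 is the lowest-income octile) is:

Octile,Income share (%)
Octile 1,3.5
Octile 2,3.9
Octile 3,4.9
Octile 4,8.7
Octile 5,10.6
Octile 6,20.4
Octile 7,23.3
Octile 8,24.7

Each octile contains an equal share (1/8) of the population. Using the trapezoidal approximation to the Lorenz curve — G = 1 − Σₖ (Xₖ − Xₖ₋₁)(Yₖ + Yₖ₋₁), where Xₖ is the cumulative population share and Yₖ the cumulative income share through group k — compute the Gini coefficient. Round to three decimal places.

0.367

Cumulative income shares Yₖ: 0.0350, 0.0740, 0.1230, 0.2100, 0.3160, 0.5200, 0.7530, 1.0000
Σ (Xₖ−Xₖ₋₁)(Yₖ+Yₖ₋₁) = (1/8)(0.0350+0.0000) + (1/8)(0.0740+0.0350) + (1/8)(0.1230+0.0740) + (1/8)(0.2100+0.1230) + (1/8)(0.3160+0.2100) + (1/8)(0.5200+0.3160) + (1/8)(0.7530+0.5200) + (1/8)(1.0000+0.7530)
  = 0.0044 + 0.0136 + 0.0246 + 0.0416 + 0.0658 + 0.1045 + 0.1591 + 0.2191 = 0.6328
G = 1 − 0.6328 = 0.3672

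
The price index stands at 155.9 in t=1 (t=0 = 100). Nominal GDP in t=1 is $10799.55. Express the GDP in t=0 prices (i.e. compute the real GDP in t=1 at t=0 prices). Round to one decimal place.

6927.2

Real = Nominal ÷ (Index/100) = 10799.55 ÷ (155.9/100)
     = 10799.55 ÷ 1.559 = 6927.2290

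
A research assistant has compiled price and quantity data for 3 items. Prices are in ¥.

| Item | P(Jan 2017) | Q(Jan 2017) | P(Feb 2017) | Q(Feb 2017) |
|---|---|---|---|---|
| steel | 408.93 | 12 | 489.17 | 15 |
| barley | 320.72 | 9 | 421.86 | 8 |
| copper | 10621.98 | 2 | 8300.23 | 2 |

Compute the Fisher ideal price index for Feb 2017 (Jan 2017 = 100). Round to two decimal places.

Laspeyres component (base-period weights):
ΣP(Feb 2017)Q(Jan 2017) = 489.17×12 + 421.86×9 + 8300.23×2 = 5870.04 + 3796.74 + 16600.46 = 26267.24
ΣP(Jan 2017)Q(Jan 2017) = 408.93×12 + 320.72×9 + 10621.98×2 = 4907.16 + 2886.48 + 21243.96 = 29037.6
L = 26267.24 / 29037.6 × 100 = 90.4594
Paasche component (current-period weights):
ΣP(Feb 2017)Q(Feb 2017) = 489.17×15 + 421.86×8 + 8300.23×2 = 7337.55 + 3374.88 + 16600.46 = 27312.89
ΣP(Jan 2017)Q(Feb 2017) = 408.93×15 + 320.72×8 + 10621.98×2 = 6133.95 + 2565.76 + 21243.96 = 29943.67
P = 27312.89 / 29943.67 × 100 = 91.2142
Fisher = √(L × P) = √(90.4594 × 91.2142) = 90.8360

90.84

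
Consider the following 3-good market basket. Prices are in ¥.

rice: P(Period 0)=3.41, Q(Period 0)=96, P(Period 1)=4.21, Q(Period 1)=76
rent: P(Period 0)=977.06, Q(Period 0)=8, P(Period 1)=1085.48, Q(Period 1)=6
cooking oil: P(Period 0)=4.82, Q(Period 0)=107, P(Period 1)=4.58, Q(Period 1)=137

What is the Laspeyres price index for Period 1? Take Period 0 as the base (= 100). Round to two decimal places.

Laspeyres price index uses base-period quantities as weights.
ΣP(Period 1)·Q(Period 0) = 4.21×96 + 1085.48×8 + 4.58×107 = 404.16 + 8683.84 + 490.06 = 9578.06
ΣP(Period 0)·Q(Period 0) = 3.41×96 + 977.06×8 + 4.82×107 = 327.36 + 7816.48 + 515.74 = 8659.58
Index = 9578.06 / 8659.58 × 100 = 110.6065

110.61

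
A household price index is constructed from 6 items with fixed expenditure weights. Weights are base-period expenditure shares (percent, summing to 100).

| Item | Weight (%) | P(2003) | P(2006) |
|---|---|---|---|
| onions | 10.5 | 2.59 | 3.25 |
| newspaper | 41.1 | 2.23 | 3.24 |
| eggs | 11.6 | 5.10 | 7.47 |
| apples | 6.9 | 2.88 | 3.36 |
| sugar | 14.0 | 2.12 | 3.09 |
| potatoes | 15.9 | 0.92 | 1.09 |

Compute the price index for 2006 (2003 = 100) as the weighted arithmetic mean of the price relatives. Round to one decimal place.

137.2

onions: 10.5 × (3.25/2.59) = 10.5 × 1.254826 = 13.1757
newspaper: 41.1 × (3.24/2.23) = 41.1 × 1.452915 = 59.7148
eggs: 11.6 × (7.47/5.10) = 11.6 × 1.464706 = 16.9906
apples: 6.9 × (3.36/2.88) = 6.9 × 1.166667 = 8.0500
sugar: 14.0 × (3.09/2.12) = 14.0 × 1.457547 = 20.4057
potatoes: 15.9 × (1.09/0.92) = 15.9 × 1.184783 = 18.8380
Index = Σ wᵢ·(p₁ᵢ/p₀ᵢ) = 13.1757 + 59.7148 + 16.9906 + 8.0500 + 20.4057 + 18.8380 = 137.1748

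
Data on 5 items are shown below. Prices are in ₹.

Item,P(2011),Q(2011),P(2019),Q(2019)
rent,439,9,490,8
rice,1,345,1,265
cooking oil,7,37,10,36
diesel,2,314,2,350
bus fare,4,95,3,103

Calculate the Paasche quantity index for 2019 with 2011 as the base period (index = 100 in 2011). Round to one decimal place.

92.0

Paasche quantity index uses current-period prices as weights.
ΣP(2019)·Q(2019) = 490×8 + 1×265 + 10×36 + 2×350 + 3×103 = 3920 + 265 + 360 + 700 + 309 = 5554
ΣP(2019)·Q(2011) = 490×9 + 1×345 + 10×37 + 2×314 + 3×95 = 4410 + 345 + 370 + 628 + 285 = 6038
Index = 5554 / 6038 × 100 = 91.9841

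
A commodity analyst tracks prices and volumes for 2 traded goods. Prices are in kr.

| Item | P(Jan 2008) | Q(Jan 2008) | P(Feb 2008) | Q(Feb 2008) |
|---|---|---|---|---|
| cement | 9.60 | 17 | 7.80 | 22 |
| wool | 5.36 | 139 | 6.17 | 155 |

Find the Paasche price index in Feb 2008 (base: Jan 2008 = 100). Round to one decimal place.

108.2

Paasche price index uses current-period quantities as weights.
ΣP(Feb 2008)·Q(Feb 2008) = 7.80×22 + 6.17×155 = 171.6 + 956.35 = 1127.95
ΣP(Jan 2008)·Q(Feb 2008) = 9.60×22 + 5.36×155 = 211.2 + 830.8 = 1042
Index = 1127.95 / 1042 × 100 = 108.2486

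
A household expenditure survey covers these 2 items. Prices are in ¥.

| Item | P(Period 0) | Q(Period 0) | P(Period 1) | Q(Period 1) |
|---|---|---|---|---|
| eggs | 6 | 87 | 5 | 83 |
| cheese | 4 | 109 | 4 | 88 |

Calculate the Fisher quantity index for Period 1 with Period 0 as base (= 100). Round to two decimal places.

88.39

Laspeyres component (base-period weights):
ΣP(Period 0)Q(Period 1) = 6×83 + 4×88 = 498 + 352 = 850
ΣP(Period 0)Q(Period 0) = 6×87 + 4×109 = 522 + 436 = 958
L = 850 / 958 × 100 = 88.7265
Paasche component (current-period weights):
ΣP(Period 1)Q(Period 1) = 5×83 + 4×88 = 415 + 352 = 767
ΣP(Period 1)Q(Period 0) = 5×87 + 4×109 = 435 + 436 = 871
P = 767 / 871 × 100 = 88.0597
Fisher = √(L × P) = √(88.7265 × 88.0597) = 88.3925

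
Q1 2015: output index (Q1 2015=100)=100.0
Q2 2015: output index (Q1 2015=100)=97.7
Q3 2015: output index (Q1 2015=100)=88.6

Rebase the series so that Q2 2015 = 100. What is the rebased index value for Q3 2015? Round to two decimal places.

90.69

Rebased(Q3 2015) = 88.6 / 97.7 × 100 = 90.6858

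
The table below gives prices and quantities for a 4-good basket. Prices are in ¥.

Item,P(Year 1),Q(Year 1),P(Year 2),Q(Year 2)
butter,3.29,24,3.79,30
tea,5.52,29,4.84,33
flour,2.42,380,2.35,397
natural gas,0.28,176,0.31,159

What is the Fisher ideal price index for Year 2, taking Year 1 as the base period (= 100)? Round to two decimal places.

97.61

Laspeyres component (base-period weights):
ΣP(Year 2)Q(Year 1) = 3.79×24 + 4.84×29 + 2.35×380 + 0.31×176 = 90.96 + 140.36 + 893 + 54.56 = 1178.88
ΣP(Year 1)Q(Year 1) = 3.29×24 + 5.52×29 + 2.42×380 + 0.28×176 = 78.96 + 160.08 + 919.6 + 49.28 = 1207.92
L = 1178.88 / 1207.92 × 100 = 97.5959
Paasche component (current-period weights):
ΣP(Year 2)Q(Year 2) = 3.79×30 + 4.84×33 + 2.35×397 + 0.31×159 = 113.7 + 159.72 + 932.95 + 49.29 = 1255.66
ΣP(Year 1)Q(Year 2) = 3.29×30 + 5.52×33 + 2.42×397 + 0.28×159 = 98.7 + 182.16 + 960.74 + 44.52 = 1286.12
P = 1255.66 / 1286.12 × 100 = 97.6316
Fisher = √(L × P) = √(97.5959 × 97.6316) = 97.6138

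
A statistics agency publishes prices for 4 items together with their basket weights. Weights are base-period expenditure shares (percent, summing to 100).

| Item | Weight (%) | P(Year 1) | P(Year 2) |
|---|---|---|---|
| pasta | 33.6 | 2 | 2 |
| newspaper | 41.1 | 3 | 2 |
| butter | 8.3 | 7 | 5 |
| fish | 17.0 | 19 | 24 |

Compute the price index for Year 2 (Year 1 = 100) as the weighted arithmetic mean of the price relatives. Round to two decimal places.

pasta: 33.6 × (2/2) = 33.6 × 1.000000 = 33.6000
newspaper: 41.1 × (2/3) = 41.1 × 0.666667 = 27.4000
butter: 8.3 × (5/7) = 8.3 × 0.714286 = 5.9286
fish: 17.0 × (24/19) = 17.0 × 1.263158 = 21.4737
Index = Σ wᵢ·(p₁ᵢ/p₀ᵢ) = 33.6000 + 27.4000 + 5.9286 + 21.4737 = 88.4023

88.40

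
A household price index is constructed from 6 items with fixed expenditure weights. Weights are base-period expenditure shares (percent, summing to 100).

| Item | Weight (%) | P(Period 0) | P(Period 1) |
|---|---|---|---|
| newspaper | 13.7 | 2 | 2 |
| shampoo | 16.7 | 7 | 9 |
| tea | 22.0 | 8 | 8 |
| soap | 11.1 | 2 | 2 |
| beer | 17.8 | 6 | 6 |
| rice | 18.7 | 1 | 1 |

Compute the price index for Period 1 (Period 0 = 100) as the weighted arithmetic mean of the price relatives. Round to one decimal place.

104.8

newspaper: 13.7 × (2/2) = 13.7 × 1.000000 = 13.7000
shampoo: 16.7 × (9/7) = 16.7 × 1.285714 = 21.4714
tea: 22.0 × (8/8) = 22.0 × 1.000000 = 22.0000
soap: 11.1 × (2/2) = 11.1 × 1.000000 = 11.1000
beer: 17.8 × (6/6) = 17.8 × 1.000000 = 17.8000
rice: 18.7 × (1/1) = 18.7 × 1.000000 = 18.7000
Index = Σ wᵢ·(p₁ᵢ/p₀ᵢ) = 13.7000 + 21.4714 + 22.0000 + 11.1000 + 17.8000 + 18.7000 = 104.7714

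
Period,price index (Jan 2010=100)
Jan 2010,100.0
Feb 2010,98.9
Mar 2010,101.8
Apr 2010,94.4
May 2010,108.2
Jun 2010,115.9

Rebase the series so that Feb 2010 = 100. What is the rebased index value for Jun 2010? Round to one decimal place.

Rebased(Jun 2010) = 115.9 / 98.9 × 100 = 117.1891

117.2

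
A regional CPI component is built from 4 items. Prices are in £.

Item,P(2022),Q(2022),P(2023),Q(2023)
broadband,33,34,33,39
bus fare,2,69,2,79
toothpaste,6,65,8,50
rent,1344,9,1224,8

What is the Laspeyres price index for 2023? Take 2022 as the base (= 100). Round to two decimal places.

93.09

Laspeyres price index uses base-period quantities as weights.
ΣP(2023)·Q(2022) = 33×34 + 2×69 + 8×65 + 1224×9 = 1122 + 138 + 520 + 11016 = 12796
ΣP(2022)·Q(2022) = 33×34 + 2×69 + 6×65 + 1344×9 = 1122 + 138 + 390 + 12096 = 13746
Index = 12796 / 13746 × 100 = 93.0889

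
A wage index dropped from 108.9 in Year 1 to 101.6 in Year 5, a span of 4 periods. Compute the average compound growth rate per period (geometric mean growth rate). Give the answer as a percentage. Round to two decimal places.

-1.72%

Growth factor = (101.6/108.9)^(1/4) = (0.932966)^(1/4) = 0.982803
Growth rate = 0.982803 − 1 = -0.017197 = -1.7197%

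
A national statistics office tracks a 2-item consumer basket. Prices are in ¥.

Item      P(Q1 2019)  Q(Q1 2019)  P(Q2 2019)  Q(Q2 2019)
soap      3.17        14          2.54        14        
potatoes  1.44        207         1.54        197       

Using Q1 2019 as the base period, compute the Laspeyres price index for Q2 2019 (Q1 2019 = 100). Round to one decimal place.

Laspeyres price index uses base-period quantities as weights.
ΣP(Q2 2019)·Q(Q1 2019) = 2.54×14 + 1.54×207 = 35.56 + 318.78 = 354.34
ΣP(Q1 2019)·Q(Q1 2019) = 3.17×14 + 1.44×207 = 44.38 + 298.08 = 342.46
Index = 354.34 / 342.46 × 100 = 103.4690

103.5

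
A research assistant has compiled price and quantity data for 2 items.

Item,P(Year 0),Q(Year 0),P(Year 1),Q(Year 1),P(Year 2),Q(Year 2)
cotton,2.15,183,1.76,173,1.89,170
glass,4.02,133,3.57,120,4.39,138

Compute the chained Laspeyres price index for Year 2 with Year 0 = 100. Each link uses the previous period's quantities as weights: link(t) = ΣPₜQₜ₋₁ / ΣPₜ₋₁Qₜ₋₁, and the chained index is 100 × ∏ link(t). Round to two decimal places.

100.02

Link Year 0→Year 1:
ΣP(Year 1)Q(Year 0) = 1.76×183 + 3.57×133 = 322.08 + 474.81 = 796.89
ΣP(Year 0)Q(Year 0) = 2.15×183 + 4.02×133 = 393.45 + 534.66 = 928.11
link = 796.89/928.11 = 0.858616
Link Year 1→Year 2:
ΣP(Year 2)Q(Year 1) = 1.89×173 + 4.39×120 = 326.97 + 526.8 = 853.77
ΣP(Year 1)Q(Year 1) = 1.76×173 + 3.57×120 = 304.48 + 428.4 = 732.88
link = 853.77/732.88 = 1.164952
Chained index = 100 × 0.858616 × 1.164952 = 100.0246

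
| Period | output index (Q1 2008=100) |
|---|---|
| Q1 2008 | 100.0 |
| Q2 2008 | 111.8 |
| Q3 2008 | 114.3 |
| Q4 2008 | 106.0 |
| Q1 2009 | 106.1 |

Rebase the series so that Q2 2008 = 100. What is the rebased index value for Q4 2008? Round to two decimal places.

Rebased(Q4 2008) = 106.0 / 111.8 × 100 = 94.8122

94.81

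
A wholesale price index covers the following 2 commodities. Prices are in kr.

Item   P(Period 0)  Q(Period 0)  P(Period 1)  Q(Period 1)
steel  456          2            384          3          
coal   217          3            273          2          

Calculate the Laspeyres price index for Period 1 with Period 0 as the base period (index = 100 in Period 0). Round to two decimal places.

101.54

Laspeyres price index uses base-period quantities as weights.
ΣP(Period 1)·Q(Period 0) = 384×2 + 273×3 = 768 + 819 = 1587
ΣP(Period 0)·Q(Period 0) = 456×2 + 217×3 = 912 + 651 = 1563
Index = 1587 / 1563 × 100 = 101.5355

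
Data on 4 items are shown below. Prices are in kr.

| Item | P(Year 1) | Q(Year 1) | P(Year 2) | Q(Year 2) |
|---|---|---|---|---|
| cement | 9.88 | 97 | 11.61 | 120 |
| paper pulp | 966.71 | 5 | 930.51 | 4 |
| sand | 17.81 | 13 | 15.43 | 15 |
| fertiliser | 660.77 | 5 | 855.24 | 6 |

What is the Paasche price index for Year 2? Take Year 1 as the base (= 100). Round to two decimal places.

112.86

Paasche price index uses current-period quantities as weights.
ΣP(Year 2)·Q(Year 2) = 11.61×120 + 930.51×4 + 15.43×15 + 855.24×6 = 1393.2 + 3722.04 + 231.45 + 5131.44 = 10478.13
ΣP(Year 1)·Q(Year 2) = 9.88×120 + 966.71×4 + 17.81×15 + 660.77×6 = 1185.6 + 3866.84 + 267.15 + 3964.62 = 9284.21
Index = 10478.13 / 9284.21 × 100 = 112.8597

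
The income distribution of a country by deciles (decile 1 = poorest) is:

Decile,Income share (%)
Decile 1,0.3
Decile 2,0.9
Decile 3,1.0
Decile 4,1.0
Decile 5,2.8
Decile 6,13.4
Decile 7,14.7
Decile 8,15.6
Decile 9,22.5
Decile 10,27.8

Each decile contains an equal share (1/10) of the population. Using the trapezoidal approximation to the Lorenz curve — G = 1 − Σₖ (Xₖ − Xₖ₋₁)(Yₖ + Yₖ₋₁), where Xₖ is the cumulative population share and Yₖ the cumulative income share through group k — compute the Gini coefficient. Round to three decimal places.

Cumulative income shares Yₖ: 0.0030, 0.0120, 0.0220, 0.0320, 0.0600, 0.1940, 0.3410, 0.4970, 0.7220, 1.0000
Σ (Xₖ−Xₖ₋₁)(Yₖ+Yₖ₋₁) = (1/10)(0.0030+0.0000) + (1/10)(0.0120+0.0030) + (1/10)(0.0220+0.0120) + (1/10)(0.0320+0.0220) + (1/10)(0.0600+0.0320) + (1/10)(0.1940+0.0600) + (1/10)(0.3410+0.1940) + (1/10)(0.4970+0.3410) + (1/10)(0.7220+0.4970) + (1/10)(1.0000+0.7220)
  = 0.0003 + 0.0015 + 0.0034 + 0.0054 + 0.0092 + 0.0254 + 0.0535 + 0.0838 + 0.1219 + 0.1722 = 0.4766
G = 1 − 0.4766 = 0.5234

0.523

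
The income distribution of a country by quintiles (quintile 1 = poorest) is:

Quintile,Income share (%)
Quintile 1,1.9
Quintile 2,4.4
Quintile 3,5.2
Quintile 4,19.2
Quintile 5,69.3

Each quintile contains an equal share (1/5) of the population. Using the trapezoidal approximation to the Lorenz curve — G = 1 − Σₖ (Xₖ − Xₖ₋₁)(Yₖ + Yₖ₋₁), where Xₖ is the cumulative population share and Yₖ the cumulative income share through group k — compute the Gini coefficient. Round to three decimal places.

0.598

Cumulative income shares Yₖ: 0.0190, 0.0630, 0.1150, 0.3070, 1.0000
Σ (Xₖ−Xₖ₋₁)(Yₖ+Yₖ₋₁) = (1/5)(0.0190+0.0000) + (1/5)(0.0630+0.0190) + (1/5)(0.1150+0.0630) + (1/5)(0.3070+0.1150) + (1/5)(1.0000+0.3070)
  = 0.0038 + 0.0164 + 0.0356 + 0.0844 + 0.2614 = 0.4016
G = 1 − 0.4016 = 0.5984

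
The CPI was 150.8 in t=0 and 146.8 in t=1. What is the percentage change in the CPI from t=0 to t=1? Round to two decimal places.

Change = (146.8 − 150.8) / 150.8 × 100
       = -4.0 / 150.8 × 100 = -2.6525%

-2.65%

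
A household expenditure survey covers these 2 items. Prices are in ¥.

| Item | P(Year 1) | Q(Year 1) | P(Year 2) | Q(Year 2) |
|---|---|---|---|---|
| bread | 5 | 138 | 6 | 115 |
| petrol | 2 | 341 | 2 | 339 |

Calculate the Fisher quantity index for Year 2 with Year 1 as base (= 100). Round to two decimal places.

Laspeyres component (base-period weights):
ΣP(Year 1)Q(Year 2) = 5×115 + 2×339 = 575 + 678 = 1253
ΣP(Year 1)Q(Year 1) = 5×138 + 2×341 = 690 + 682 = 1372
L = 1253 / 1372 × 100 = 91.3265
Paasche component (current-period weights):
ΣP(Year 2)Q(Year 2) = 6×115 + 2×339 = 690 + 678 = 1368
ΣP(Year 2)Q(Year 1) = 6×138 + 2×341 = 828 + 682 = 1510
P = 1368 / 1510 × 100 = 90.5960
Fisher = √(L × P) = √(91.3265 × 90.5960) = 90.9605

90.96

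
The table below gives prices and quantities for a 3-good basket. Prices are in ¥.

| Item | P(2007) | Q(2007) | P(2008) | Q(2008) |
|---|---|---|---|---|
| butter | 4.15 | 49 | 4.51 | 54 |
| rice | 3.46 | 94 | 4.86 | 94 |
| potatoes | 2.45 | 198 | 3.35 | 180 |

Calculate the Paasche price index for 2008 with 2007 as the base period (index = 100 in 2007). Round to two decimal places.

131.61

Paasche price index uses current-period quantities as weights.
ΣP(2008)·Q(2008) = 4.51×54 + 4.86×94 + 3.35×180 = 243.54 + 456.84 + 603 = 1303.38
ΣP(2007)·Q(2008) = 4.15×54 + 3.46×94 + 2.45×180 = 224.1 + 325.24 + 441 = 990.34
Index = 1303.38 / 990.34 × 100 = 131.6093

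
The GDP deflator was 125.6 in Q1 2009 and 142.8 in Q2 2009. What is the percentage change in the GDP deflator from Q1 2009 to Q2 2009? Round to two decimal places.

13.69%

Change = (142.8 − 125.6) / 125.6 × 100
       = 17.2 / 125.6 × 100 = 13.6943%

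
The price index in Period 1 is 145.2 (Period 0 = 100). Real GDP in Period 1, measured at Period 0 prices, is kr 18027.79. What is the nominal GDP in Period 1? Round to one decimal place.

Nominal = Real × (Index/100) = 18027.79 × (145.2/100)
        = 18027.79 × 1.452 = 26176.3511

26176.4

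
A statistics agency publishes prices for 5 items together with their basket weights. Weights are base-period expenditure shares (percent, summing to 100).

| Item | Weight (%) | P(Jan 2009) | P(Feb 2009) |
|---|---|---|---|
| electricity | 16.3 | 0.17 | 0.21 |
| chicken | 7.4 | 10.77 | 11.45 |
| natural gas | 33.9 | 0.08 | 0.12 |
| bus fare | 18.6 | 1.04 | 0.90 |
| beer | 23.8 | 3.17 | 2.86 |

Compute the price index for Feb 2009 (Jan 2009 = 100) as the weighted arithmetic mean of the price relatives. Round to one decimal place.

116.4

electricity: 16.3 × (0.21/0.17) = 16.3 × 1.235294 = 20.1353
chicken: 7.4 × (11.45/10.77) = 7.4 × 1.063138 = 7.8672
natural gas: 33.9 × (0.12/0.08) = 33.9 × 1.500000 = 50.8500
bus fare: 18.6 × (0.90/1.04) = 18.6 × 0.865385 = 16.0962
beer: 23.8 × (2.86/3.17) = 23.8 × 0.902208 = 21.4726
Index = Σ wᵢ·(p₁ᵢ/p₀ᵢ) = 20.1353 + 7.8672 + 50.8500 + 16.0962 + 21.4726 = 116.4212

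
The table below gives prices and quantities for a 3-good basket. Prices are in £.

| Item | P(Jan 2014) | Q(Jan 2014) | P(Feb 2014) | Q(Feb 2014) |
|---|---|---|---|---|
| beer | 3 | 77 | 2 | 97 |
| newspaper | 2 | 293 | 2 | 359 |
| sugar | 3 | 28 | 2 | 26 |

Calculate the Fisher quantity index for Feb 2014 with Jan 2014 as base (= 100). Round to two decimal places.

Laspeyres component (base-period weights):
ΣP(Jan 2014)Q(Feb 2014) = 3×97 + 2×359 + 3×26 = 291 + 718 + 78 = 1087
ΣP(Jan 2014)Q(Jan 2014) = 3×77 + 2×293 + 3×28 = 231 + 586 + 84 = 901
L = 1087 / 901 × 100 = 120.6437
Paasche component (current-period weights):
ΣP(Feb 2014)Q(Feb 2014) = 2×97 + 2×359 + 2×26 = 194 + 718 + 52 = 964
ΣP(Feb 2014)Q(Jan 2014) = 2×77 + 2×293 + 2×28 = 154 + 586 + 56 = 796
P = 964 / 796 × 100 = 121.1055
Fisher = √(L × P) = √(120.6437 × 121.1055) = 120.8744

120.87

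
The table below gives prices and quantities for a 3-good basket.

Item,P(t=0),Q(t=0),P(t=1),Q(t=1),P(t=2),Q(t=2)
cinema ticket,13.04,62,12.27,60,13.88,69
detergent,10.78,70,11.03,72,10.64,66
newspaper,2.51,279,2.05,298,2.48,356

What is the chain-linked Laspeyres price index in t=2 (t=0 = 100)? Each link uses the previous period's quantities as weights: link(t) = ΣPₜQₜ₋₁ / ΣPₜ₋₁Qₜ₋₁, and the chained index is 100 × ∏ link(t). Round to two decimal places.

101.53

Link t=0→t=1:
ΣP(t=1)Q(t=0) = 12.27×62 + 11.03×70 + 2.05×279 = 760.74 + 772.1 + 571.95 = 2104.79
ΣP(t=0)Q(t=0) = 13.04×62 + 10.78×70 + 2.51×279 = 808.48 + 754.6 + 700.29 = 2263.37
link = 2104.79/2263.37 = 0.929936
Link t=1→t=2:
ΣP(t=2)Q(t=1) = 13.88×60 + 10.64×72 + 2.48×298 = 832.8 + 766.08 + 739.04 = 2337.92
ΣP(t=1)Q(t=1) = 12.27×60 + 11.03×72 + 2.05×298 = 736.2 + 794.16 + 610.9 = 2141.26
link = 2337.92/2141.26 = 1.091843
Chained index = 100 × 0.929936 × 1.091843 = 101.5345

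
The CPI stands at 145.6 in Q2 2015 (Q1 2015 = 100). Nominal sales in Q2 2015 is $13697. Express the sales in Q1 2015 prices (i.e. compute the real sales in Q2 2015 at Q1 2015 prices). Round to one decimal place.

9407.3

Real = Nominal ÷ (Index/100) = 13697 ÷ (145.6/100)
     = 13697 ÷ 1.456 = 9407.2802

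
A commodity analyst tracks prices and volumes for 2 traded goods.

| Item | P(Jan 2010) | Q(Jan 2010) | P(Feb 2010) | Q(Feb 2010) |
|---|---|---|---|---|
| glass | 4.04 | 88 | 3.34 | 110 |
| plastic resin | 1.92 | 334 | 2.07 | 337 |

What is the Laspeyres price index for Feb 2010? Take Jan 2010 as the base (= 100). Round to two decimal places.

98.85

Laspeyres price index uses base-period quantities as weights.
ΣP(Feb 2010)·Q(Jan 2010) = 3.34×88 + 2.07×334 = 293.92 + 691.38 = 985.3
ΣP(Jan 2010)·Q(Jan 2010) = 4.04×88 + 1.92×334 = 355.52 + 641.28 = 996.8
Index = 985.3 / 996.8 × 100 = 98.8463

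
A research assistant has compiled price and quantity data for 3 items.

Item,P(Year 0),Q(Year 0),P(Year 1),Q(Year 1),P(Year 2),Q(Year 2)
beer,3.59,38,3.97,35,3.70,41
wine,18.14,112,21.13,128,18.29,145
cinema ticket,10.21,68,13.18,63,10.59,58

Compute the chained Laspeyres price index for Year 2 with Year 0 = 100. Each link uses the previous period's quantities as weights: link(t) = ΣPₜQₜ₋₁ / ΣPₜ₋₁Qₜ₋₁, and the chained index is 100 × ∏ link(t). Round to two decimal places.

101.86

Link Year 0→Year 1:
ΣP(Year 1)Q(Year 0) = 3.97×38 + 21.13×112 + 13.18×68 = 150.86 + 2366.56 + 896.24 = 3413.66
ΣP(Year 0)Q(Year 0) = 3.59×38 + 18.14×112 + 10.21×68 = 136.42 + 2031.68 + 694.28 = 2862.38
link = 3413.66/2862.38 = 1.192595
Link Year 1→Year 2:
ΣP(Year 2)Q(Year 1) = 3.70×35 + 18.29×128 + 10.59×63 = 129.5 + 2341.12 + 667.17 = 3137.79
ΣP(Year 1)Q(Year 1) = 3.97×35 + 21.13×128 + 13.18×63 = 138.95 + 2704.64 + 830.34 = 3673.93
link = 3137.79/3673.93 = 0.854069
Chained index = 100 × 1.192595 × 0.854069 = 101.8558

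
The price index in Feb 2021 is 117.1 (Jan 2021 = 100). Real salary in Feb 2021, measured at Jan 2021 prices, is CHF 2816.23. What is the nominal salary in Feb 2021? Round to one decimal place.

Nominal = Real × (Index/100) = 2816.23 × (117.1/100)
        = 2816.23 × 1.171 = 3297.8053

3297.8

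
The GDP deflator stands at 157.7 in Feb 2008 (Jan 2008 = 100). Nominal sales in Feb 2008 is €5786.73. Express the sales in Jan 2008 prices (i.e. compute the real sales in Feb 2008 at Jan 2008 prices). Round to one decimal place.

Real = Nominal ÷ (Index/100) = 5786.73 ÷ (157.7/100)
     = 5786.73 ÷ 1.577 = 3669.4547

3669.5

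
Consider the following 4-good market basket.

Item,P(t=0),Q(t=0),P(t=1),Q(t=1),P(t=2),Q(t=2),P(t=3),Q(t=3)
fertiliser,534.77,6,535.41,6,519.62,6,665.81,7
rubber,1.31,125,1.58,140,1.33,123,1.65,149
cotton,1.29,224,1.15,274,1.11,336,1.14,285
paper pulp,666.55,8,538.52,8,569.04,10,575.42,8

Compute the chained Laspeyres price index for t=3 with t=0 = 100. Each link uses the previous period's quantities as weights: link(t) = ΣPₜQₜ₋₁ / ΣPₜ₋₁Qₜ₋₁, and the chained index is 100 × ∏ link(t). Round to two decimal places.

99.34

Link t=0→t=1:
ΣP(t=1)Q(t=0) = 535.41×6 + 1.58×125 + 1.15×224 + 538.52×8 = 3212.46 + 197.5 + 257.6 + 4308.16 = 7975.72
ΣP(t=0)Q(t=0) = 534.77×6 + 1.31×125 + 1.29×224 + 666.55×8 = 3208.62 + 163.75 + 288.96 + 5332.4 = 8993.73
link = 7975.72/8993.73 = 0.886809
Link t=1→t=2:
ΣP(t=2)Q(t=1) = 519.62×6 + 1.33×140 + 1.11×274 + 569.04×8 = 3117.72 + 186.2 + 304.14 + 4552.32 = 8160.38
ΣP(t=1)Q(t=1) = 535.41×6 + 1.58×140 + 1.15×274 + 538.52×8 = 3212.46 + 221.2 + 315.1 + 4308.16 = 8056.92
link = 8160.38/8056.92 = 1.012841
Link t=2→t=3:
ΣP(t=3)Q(t=2) = 665.81×6 + 1.65×123 + 1.14×336 + 575.42×10 = 3994.86 + 202.95 + 383.04 + 5754.2 = 10335.05
ΣP(t=2)Q(t=2) = 519.62×6 + 1.33×123 + 1.11×336 + 569.04×10 = 3117.72 + 163.59 + 372.96 + 5690.4 = 9344.67
link = 10335.05/9344.67 = 1.105983
Chained index = 100 × 0.886809 × 1.012841 × 1.105983 = 99.3390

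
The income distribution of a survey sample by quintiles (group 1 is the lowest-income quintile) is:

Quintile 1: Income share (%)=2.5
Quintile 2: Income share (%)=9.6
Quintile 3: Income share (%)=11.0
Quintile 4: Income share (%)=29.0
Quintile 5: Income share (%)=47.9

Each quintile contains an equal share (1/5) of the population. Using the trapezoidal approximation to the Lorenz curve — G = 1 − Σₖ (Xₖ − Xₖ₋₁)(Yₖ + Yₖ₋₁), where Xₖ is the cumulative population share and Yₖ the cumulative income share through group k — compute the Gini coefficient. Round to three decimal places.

Cumulative income shares Yₖ: 0.0250, 0.1210, 0.2310, 0.5210, 1.0000
Σ (Xₖ−Xₖ₋₁)(Yₖ+Yₖ₋₁) = (1/5)(0.0250+0.0000) + (1/5)(0.1210+0.0250) + (1/5)(0.2310+0.1210) + (1/5)(0.5210+0.2310) + (1/5)(1.0000+0.5210)
  = 0.0050 + 0.0292 + 0.0704 + 0.1504 + 0.3042 = 0.5592
G = 1 − 0.5592 = 0.4408

0.441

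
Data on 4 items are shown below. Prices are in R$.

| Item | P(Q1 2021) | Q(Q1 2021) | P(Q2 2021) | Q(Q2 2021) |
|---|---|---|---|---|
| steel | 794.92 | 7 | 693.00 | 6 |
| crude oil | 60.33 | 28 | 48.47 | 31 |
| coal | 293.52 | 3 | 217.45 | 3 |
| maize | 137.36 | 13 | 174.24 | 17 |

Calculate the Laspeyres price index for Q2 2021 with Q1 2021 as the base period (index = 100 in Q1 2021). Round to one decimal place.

Laspeyres price index uses base-period quantities as weights.
ΣP(Q2 2021)·Q(Q1 2021) = 693.00×7 + 48.47×28 + 217.45×3 + 174.24×13 = 4851 + 1357.16 + 652.35 + 2265.12 = 9125.63
ΣP(Q1 2021)·Q(Q1 2021) = 794.92×7 + 60.33×28 + 293.52×3 + 137.36×13 = 5564.44 + 1689.24 + 880.56 + 1785.68 = 9919.92
Index = 9125.63 / 9919.92 × 100 = 91.9930

92.0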